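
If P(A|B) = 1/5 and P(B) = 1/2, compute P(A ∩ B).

By definition, P(A|B) = P(A ∩ B) / P(B)
So P(A ∩ B) = P(A|B) × P(B)
= 1/5 × 1/2
= 1/10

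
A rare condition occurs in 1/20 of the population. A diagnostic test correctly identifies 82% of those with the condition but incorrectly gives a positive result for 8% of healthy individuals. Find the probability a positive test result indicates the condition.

Let D = the rare event, + = positive/flagged.
P(D) = 1/20
P(+|D) = 82/100 = 41/50
P(+|D') = 8/100 = 2/25
P(+) = P(+|D)P(D) + P(+|D')P(D')
     = \frac{41}{50} × \frac{1}{20} + \frac{2}{25} × \frac{19}{20}
     = \frac{117}{1000}
P(D|+) = P(+|D)P(D)/P(+) = \frac{41}{117}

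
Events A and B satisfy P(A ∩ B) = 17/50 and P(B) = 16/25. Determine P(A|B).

P(A|B) = P(A ∩ B) / P(B)
= (17/50) / (16/25)
= 17/32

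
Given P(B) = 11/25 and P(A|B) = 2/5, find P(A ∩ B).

By definition, P(A|B) = P(A ∩ B) / P(B)
So P(A ∩ B) = P(A|B) × P(B)
= 2/5 × 11/25
= 22/125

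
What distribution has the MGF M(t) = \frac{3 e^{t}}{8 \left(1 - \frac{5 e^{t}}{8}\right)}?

The MGF M(t) = \frac{3 e^{t}}{8 \left(1 - \frac{5 e^{t}}{8}\right)} is the standard form for the Geometric distribution.
Comparing with the known MGF formula identifies: Geometric(p=3/8), X = trial number of first success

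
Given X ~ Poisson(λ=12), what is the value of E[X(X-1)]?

E[X(X-1)] = E[X² - X] = E[X²] - E[X]
E[X] = 12
E[X²] = Var(X) + (E[X])² = 12 + (12)² = 156
E[X(X-1)] = 156 - 12 = 144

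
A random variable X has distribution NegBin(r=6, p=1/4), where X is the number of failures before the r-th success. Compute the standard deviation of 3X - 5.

For X ~ NegBin(r=6, p=1/4), where X is the number of failures before the r-th success:
Var(X) = 72
SD(X) = √(Var(X)) = √(72) = 6 \sqrt{2}
SD(3X - 5) = |3| × SD(X) = 3 × 6 \sqrt{2} = 18 \sqrt{2}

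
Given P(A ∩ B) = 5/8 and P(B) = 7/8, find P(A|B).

P(A|B) = P(A ∩ B) / P(B)
= (5/8) / (7/8)
= 5/7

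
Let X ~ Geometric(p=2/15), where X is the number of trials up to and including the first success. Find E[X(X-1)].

E[X(X-1)] = E[X² - X] = E[X²] - E[X]
E[X] = \frac{15}{2}
E[X²] = Var(X) + (E[X])² = \frac{195}{4} + (\frac{15}{2})² = 105
E[X(X-1)] = 105 - \frac{15}{2} = \frac{195}{2}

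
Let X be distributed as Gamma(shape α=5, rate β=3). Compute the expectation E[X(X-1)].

E[X(X-1)] = E[X² - X] = E[X²] - E[X]
E[X] = \frac{5}{3}
E[X²] = Var(X) + (E[X])² = \frac{5}{9} + (\frac{5}{3})² = \frac{10}{3}
E[X(X-1)] = \frac{10}{3} - \frac{5}{3} = \frac{5}{3}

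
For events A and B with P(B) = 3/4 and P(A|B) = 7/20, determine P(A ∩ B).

By definition, P(A|B) = P(A ∩ B) / P(B)
So P(A ∩ B) = P(A|B) × P(B)
= 7/20 × 3/4
= 21/80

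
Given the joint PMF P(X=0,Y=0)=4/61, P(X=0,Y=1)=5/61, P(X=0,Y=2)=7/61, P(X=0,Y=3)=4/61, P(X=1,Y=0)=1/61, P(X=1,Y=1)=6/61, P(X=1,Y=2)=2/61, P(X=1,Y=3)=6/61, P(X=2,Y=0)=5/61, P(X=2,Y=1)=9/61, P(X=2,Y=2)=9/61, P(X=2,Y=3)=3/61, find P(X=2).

P(X=2) = P(X=2,Y=0) + P(X=2,Y=1) + P(X=2,Y=2) + P(X=2,Y=3)
= 5/61 + 9/61 + 9/61 + 3/61
= 26/61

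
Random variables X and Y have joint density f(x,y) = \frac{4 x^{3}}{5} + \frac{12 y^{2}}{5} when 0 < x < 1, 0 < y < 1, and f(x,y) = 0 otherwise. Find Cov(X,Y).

E[XY] = ∫∫ xy × f(x,y) dx dy = \frac{19}{50}
E[X] = \frac{14}{25}
E[Y] = \frac{7}{10}
Cov(X,Y) = E[XY] - E[X]E[Y] = - \frac{3}{250}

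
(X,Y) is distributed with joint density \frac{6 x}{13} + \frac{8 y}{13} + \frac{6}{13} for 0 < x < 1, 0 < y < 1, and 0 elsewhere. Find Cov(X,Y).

E[XY] = ∫∫ xy × f(x,y) dx dy = \frac{23}{78}
E[X] = \frac{7}{13}
E[Y] = \frac{43}{78}
Cov(X,Y) = E[XY] - E[X]E[Y] = - \frac{1}{507}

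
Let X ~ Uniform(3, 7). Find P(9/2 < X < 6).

P(9/2 < X < 6) = ∫_{9/2}^{6} f(x) dx
where f(x) = \frac{1}{4}
= \frac{3}{8}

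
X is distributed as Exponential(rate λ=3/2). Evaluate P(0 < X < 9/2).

P(0 < X < 9/2) = ∫_{0}^{9/2} f(x) dx
where f(x) = \frac{3 e^{- \frac{3 x}{2}}}{2}
= 1 - e^{- \frac{27}{4}}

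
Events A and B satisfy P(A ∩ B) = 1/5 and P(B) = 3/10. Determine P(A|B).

P(A|B) = P(A ∩ B) / P(B)
= (1/5) / (3/10)
= 2/3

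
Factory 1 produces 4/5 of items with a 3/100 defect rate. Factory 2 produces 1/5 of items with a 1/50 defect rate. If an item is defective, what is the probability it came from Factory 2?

Using Bayes' theorem:
P(F1) = 4/5, P(D|F1) = 3/100
P(F2) = 1/5, P(D|F2) = 1/50
P(D) = P(D|F1)P(F1) + P(D|F2)P(F2)
     = \frac{7}{250}
P(F2|D) = P(D|F2)P(F2) / P(D)
= \frac{1}{7}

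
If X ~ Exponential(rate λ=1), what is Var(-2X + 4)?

For X ~ Exponential(rate λ=1):
Var(X) = 1
Var(-2X + 4) = (-2)² × Var(X) = 4 × 1 = 4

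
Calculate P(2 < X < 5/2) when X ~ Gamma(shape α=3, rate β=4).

P(2 < X < 5/2) = ∫_{2}^{5/2} f(x) dx
where f(x) = 32 x^{2} e^{- 4 x}
= \frac{-61 + 41 e^{2}}{e^{10}}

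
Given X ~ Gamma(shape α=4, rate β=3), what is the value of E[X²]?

Using the identity E[X²] = Var(X) + (E[X])²:
E[X] = \frac{4}{3}
Var(X) = \frac{4}{9}
E[X²] = \frac{4}{9} + (\frac{4}{3})²
= \frac{20}{9}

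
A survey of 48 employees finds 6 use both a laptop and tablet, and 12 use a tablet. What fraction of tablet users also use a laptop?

P(A ∩ B) = 6/48 = 1/8
P(B) = 12/48 = 1/4
P(A|B) = P(A ∩ B) / P(B) = (1/8) / (1/4) = 1/2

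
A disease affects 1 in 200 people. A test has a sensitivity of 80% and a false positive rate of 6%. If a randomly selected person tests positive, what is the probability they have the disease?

Let D = the rare event, + = positive/flagged.
P(D) = 1/200
P(+|D) = 80/100 = 4/5
P(+|D') = 6/100 = 3/50
P(+) = P(+|D)P(D) + P(+|D')P(D')
     = \frac{4}{5} × \frac{1}{200} + \frac{3}{50} × \frac{199}{200}
     = \frac{637}{10000}
P(D|+) = P(+|D)P(D)/P(+) = \frac{40}{637}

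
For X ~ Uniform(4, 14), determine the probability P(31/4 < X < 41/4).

P(31/4 < X < 41/4) = ∫_{31/4}^{41/4} f(x) dx
where f(x) = \frac{1}{10}
= \frac{1}{4}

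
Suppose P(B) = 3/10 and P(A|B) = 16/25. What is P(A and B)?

By definition, P(A|B) = P(A ∩ B) / P(B)
So P(A ∩ B) = P(A|B) × P(B)
= 16/25 × 3/10
= 24/125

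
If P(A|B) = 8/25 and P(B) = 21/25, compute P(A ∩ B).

By definition, P(A|B) = P(A ∩ B) / P(B)
So P(A ∩ B) = P(A|B) × P(B)
= 8/25 × 21/25
= 168/625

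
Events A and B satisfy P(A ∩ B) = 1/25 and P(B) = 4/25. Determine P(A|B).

P(A|B) = P(A ∩ B) / P(B)
= (1/25) / (4/25)
= 1/4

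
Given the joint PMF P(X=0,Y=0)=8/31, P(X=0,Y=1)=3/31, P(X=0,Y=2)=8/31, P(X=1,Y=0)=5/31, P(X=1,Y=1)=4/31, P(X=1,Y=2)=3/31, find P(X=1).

P(X=1) = P(X=1,Y=0) + P(X=1,Y=1) + P(X=1,Y=2)
= 5/31 + 4/31 + 3/31
= 12/31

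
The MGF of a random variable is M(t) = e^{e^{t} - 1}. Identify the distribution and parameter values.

The MGF M(t) = e^{e^{t} - 1} is the standard form for the Poisson distribution.
Comparing with the known MGF formula identifies: Poisson(λ=1)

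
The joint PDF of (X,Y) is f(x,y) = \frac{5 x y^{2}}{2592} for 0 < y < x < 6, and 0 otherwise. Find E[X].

f_X(x) = ∫_0^x \frac{5 x y^{2}}{2592} dy = \frac{5 x^{4}}{7776}
E[X] = ∫_0^6 x × (\frac{5 x^{4}}{7776}) dx = 5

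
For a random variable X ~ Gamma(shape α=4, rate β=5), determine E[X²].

Using the identity E[X²] = Var(X) + (E[X])²:
E[X] = \frac{4}{5}
Var(X) = \frac{4}{25}
E[X²] = \frac{4}{25} + (\frac{4}{5})²
= \frac{4}{5}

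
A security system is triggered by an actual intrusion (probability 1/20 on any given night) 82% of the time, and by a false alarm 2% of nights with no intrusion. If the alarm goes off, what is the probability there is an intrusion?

Let D = the rare event, + = positive/flagged.
P(D) = 1/20
P(+|D) = 82/100 = 41/50
P(+|D') = 2/100 = 1/50
P(+) = P(+|D)P(D) + P(+|D')P(D')
     = \frac{41}{50} × \frac{1}{20} + \frac{1}{50} × \frac{19}{20}
     = \frac{3}{50}
P(D|+) = P(+|D)P(D)/P(+) = \frac{41}{60}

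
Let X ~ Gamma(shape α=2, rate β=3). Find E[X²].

Using the identity E[X²] = Var(X) + (E[X])²:
E[X] = \frac{2}{3}
Var(X) = \frac{2}{9}
E[X²] = \frac{2}{9} + (\frac{2}{3})²
= \frac{2}{3}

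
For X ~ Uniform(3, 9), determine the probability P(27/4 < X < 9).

P(27/4 < X < 9) = ∫_{27/4}^{9} f(x) dx
where f(x) = \frac{1}{6}
= \frac{3}{8}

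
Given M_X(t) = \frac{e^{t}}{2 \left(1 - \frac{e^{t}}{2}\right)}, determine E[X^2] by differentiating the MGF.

To find E[X^2], compute M^(2)(0):
M^(1)(t) = \frac{e^{t}}{2 \left(1 - \frac{e^{t}}{2}\right)} + \frac{e^{2 t}}{4 \left(1 - \frac{e^{t}}{2}\right)^{2}}
M^(2)(t) = \frac{e^{t}}{2 \left(1 - \frac{e^{t}}{2}\right)} + \frac{3 e^{2 t}}{4 \left(1 - \frac{e^{t}}{2}\right)^{2}} + \frac{e^{3 t}}{4 \left(1 - \frac{e^{t}}{2}\right)^{3}}
M^(2)(0) = 6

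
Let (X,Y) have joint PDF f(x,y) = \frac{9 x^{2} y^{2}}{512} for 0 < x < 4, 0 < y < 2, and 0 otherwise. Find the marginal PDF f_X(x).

f_X(x) = ∫_0^2 f(x,y) dy
= ∫_0^2 \frac{9 x^{2} y^{2}}{512} dy
= \frac{3 x^{2}}{64} for 0 < x < 4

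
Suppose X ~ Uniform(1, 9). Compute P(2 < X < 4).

P(2 < X < 4) = ∫_{2}^{4} f(x) dx
where f(x) = \frac{1}{8}
= \frac{1}{4}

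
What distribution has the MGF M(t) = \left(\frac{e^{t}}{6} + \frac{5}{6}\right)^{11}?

The MGF M(t) = \left(\frac{e^{t}}{6} + \frac{5}{6}\right)^{11} is the standard form for the Binomial distribution.
Comparing with the known MGF formula identifies: Binomial(n=11, p=1/6)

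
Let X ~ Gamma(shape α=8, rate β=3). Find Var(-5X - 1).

For X ~ Gamma(shape α=8, rate β=3):
Var(X) = \frac{8}{9}
Var(-5X - 1) = (-5)² × Var(X) = 25 × \frac{8}{9} = \frac{200}{9}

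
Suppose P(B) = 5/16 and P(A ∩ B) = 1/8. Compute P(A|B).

P(A|B) = P(A ∩ B) / P(B)
= (1/8) / (5/16)
= 2/5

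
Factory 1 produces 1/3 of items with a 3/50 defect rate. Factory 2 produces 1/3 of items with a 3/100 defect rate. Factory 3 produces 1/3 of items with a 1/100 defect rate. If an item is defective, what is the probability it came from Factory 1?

Using Bayes' theorem:
P(F1) = 1/3, P(D|F1) = 3/50
P(F2) = 1/3, P(D|F2) = 3/100
P(F3) = 1/3, P(D|F3) = 1/100
P(D) = P(D|F1)P(F1) + P(D|F2)P(F2) + P(D|F3)P(F3)
     = \frac{1}{30}
P(F1|D) = P(D|F1)P(F1) / P(D)
= \frac{3}{5}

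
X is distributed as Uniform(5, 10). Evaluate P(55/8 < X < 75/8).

P(55/8 < X < 75/8) = ∫_{55/8}^{75/8} f(x) dx
where f(x) = \frac{1}{5}
= \frac{1}{2}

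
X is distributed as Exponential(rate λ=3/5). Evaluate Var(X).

For X ~ Exponential(rate λ=3/5):
Var(X) = \frac{25}{9}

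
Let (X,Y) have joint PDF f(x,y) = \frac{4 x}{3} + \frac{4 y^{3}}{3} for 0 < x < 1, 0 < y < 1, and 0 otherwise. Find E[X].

E[X] = ∫_0^1 ∫_0^1 x × f(x,y) dy dx
= ∫_0^1 ∫_0^1 x × (\frac{4 x}{3} + \frac{4 y^{3}}{3}) dy dx
= \frac{11}{18}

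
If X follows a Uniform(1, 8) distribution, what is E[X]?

For X ~ Uniform(1, 8), the expected value is:
E[X] = \frac{9}{2}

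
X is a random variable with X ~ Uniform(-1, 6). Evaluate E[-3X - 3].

For X ~ Uniform(-1, 6):
E[X] = \frac{5}{2}
E[-3X - 3] = -3 × E[X] - 3 = - \frac{21}{2}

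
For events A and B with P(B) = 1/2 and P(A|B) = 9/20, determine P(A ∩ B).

By definition, P(A|B) = P(A ∩ B) / P(B)
So P(A ∩ B) = P(A|B) × P(B)
= 9/20 × 1/2
= 9/40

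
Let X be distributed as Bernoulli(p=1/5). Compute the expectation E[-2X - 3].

For X ~ Bernoulli(p=1/5):
E[X] = \frac{1}{5}
E[-2X - 3] = -2 × E[X] - 3 = - \frac{17}{5}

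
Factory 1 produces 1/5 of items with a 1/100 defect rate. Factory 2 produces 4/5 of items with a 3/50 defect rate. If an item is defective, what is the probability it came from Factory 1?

Using Bayes' theorem:
P(F1) = 1/5, P(D|F1) = 1/100
P(F2) = 4/5, P(D|F2) = 3/50
P(D) = P(D|F1)P(F1) + P(D|F2)P(F2)
     = \frac{1}{20}
P(F1|D) = P(D|F1)P(F1) / P(D)
= \frac{1}{25}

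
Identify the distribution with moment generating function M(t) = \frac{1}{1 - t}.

The MGF M(t) = \frac{1}{1 - t} is the standard form for the Exponential distribution.
Comparing with the known MGF formula identifies: Exponential(rate λ=1)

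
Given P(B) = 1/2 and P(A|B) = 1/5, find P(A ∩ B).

By definition, P(A|B) = P(A ∩ B) / P(B)
So P(A ∩ B) = P(A|B) × P(B)
= 1/5 × 1/2
= 1/10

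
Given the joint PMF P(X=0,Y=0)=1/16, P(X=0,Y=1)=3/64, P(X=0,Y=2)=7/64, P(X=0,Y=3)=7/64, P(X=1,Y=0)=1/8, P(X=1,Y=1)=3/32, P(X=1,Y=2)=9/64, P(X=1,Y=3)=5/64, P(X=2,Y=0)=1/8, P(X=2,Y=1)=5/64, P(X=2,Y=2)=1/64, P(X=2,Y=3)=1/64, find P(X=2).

P(X=2) = P(X=2,Y=0) + P(X=2,Y=1) + P(X=2,Y=2) + P(X=2,Y=3)
= 1/8 + 5/64 + 1/64 + 1/64
= 15/64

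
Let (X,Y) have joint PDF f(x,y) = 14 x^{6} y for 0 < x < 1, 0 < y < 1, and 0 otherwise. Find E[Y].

E[Y] = ∫_0^1 ∫_0^1 y × f(x,y) dx dy
= \frac{2}{3}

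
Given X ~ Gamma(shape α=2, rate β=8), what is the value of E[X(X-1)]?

E[X(X-1)] = E[X² - X] = E[X²] - E[X]
E[X] = \frac{1}{4}
E[X²] = Var(X) + (E[X])² = \frac{1}{32} + (\frac{1}{4})² = \frac{3}{32}
E[X(X-1)] = \frac{3}{32} - \frac{1}{4} = - \frac{5}{32}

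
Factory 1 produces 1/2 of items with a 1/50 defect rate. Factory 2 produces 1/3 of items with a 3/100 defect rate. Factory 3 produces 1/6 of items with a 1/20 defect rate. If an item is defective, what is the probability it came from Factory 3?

Using Bayes' theorem:
P(F1) = 1/2, P(D|F1) = 1/50
P(F2) = 1/3, P(D|F2) = 3/100
P(F3) = 1/6, P(D|F3) = 1/20
P(D) = P(D|F1)P(F1) + P(D|F2)P(F2) + P(D|F3)P(F3)
     = \frac{17}{600}
P(F3|D) = P(D|F3)P(F3) / P(D)
= \frac{5}{17}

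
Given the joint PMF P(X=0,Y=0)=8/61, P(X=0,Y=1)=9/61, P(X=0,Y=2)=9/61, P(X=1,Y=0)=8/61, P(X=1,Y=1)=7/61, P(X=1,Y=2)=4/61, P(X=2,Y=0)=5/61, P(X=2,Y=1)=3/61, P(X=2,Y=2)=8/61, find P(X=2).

P(X=2) = P(X=2,Y=0) + P(X=2,Y=1) + P(X=2,Y=2)
= 5/61 + 3/61 + 8/61
= 16/61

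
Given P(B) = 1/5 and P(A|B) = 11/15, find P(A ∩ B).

By definition, P(A|B) = P(A ∩ B) / P(B)
So P(A ∩ B) = P(A|B) × P(B)
= 11/15 × 1/5
= 11/75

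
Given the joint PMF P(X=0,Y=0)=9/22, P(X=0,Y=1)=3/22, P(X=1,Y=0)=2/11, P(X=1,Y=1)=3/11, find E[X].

First find marginal of X:
P(X=0) = 6/11
P(X=1) = 5/11
E[X] = 0 × 6/11 + 1 × 5/11 = 5/11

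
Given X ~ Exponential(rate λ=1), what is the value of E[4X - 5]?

For X ~ Exponential(rate λ=1):
E[X] = 1
E[4X - 5] = 4 × E[X] - 5 = -1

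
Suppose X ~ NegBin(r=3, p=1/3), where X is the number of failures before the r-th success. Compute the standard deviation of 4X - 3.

For X ~ NegBin(r=3, p=1/3), where X is the number of failures before the r-th success:
Var(X) = 18
SD(X) = √(Var(X)) = √(18) = 3 \sqrt{2}
SD(4X - 3) = |4| × SD(X) = 4 × 3 \sqrt{2} = 12 \sqrt{2}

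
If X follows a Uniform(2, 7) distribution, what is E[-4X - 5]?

For X ~ Uniform(2, 7):
E[X] = \frac{9}{2}
E[-4X - 5] = -4 × E[X] - 5 = -23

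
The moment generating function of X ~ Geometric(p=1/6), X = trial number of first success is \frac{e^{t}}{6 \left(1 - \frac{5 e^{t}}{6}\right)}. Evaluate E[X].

To find E[X], compute M^(1)(0):
M^(1)(t) = \frac{e^{t}}{6 \left(1 - \frac{5 e^{t}}{6}\right)} + \frac{5 e^{2 t}}{36 \left(1 - \frac{5 e^{t}}{6}\right)^{2}}
M^(1)(0) = 6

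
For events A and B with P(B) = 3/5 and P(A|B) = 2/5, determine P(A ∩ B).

By definition, P(A|B) = P(A ∩ B) / P(B)
So P(A ∩ B) = P(A|B) × P(B)
= 2/5 × 3/5
= 6/25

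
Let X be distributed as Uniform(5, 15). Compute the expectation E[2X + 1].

For X ~ Uniform(5, 15):
E[X] = 10
E[2X + 1] = 2 × E[X] + 1 = 21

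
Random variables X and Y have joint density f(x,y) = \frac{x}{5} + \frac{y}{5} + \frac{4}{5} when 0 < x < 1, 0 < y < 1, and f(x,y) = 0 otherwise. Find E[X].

E[X] = ∫_0^1 ∫_0^1 x × f(x,y) dy dx
= ∫_0^1 ∫_0^1 x × (\frac{x}{5} + \frac{y}{5} + \frac{4}{5}) dy dx
= \frac{31}{60}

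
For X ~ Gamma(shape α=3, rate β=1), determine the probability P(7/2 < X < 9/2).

P(7/2 < X < 9/2) = ∫_{7/2}^{9/2} f(x) dx
where f(x) = \frac{x^{2} e^{- x}}{2}
= \frac{5 \left(-25 + 17 e\right)}{8 e^{\frac{9}{2}}}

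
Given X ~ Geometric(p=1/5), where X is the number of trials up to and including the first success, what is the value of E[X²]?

Using the identity E[X²] = Var(X) + (E[X])²:
E[X] = 5
Var(X) = 20
E[X²] = 20 + (5)²
= 45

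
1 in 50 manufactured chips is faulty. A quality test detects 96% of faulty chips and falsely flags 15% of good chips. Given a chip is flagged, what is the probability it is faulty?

Let D = the rare event, + = positive/flagged.
P(D) = 1/50
P(+|D) = 96/100 = 24/25
P(+|D') = 15/100 = 3/20
P(+) = P(+|D)P(D) + P(+|D')P(D')
     = \frac{24}{25} × \frac{1}{50} + \frac{3}{20} × \frac{49}{50}
     = \frac{831}{5000}
P(D|+) = P(+|D)P(D)/P(+) = \frac{32}{277}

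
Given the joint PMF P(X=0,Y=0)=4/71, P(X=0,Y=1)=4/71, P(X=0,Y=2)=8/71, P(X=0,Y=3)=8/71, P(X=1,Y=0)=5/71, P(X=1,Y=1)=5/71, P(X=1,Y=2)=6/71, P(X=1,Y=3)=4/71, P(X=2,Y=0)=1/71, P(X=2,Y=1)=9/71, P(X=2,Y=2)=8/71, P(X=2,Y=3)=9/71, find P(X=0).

P(X=0) = P(X=0,Y=0) + P(X=0,Y=1) + P(X=0,Y=2) + P(X=0,Y=3)
= 4/71 + 4/71 + 8/71 + 8/71
= 24/71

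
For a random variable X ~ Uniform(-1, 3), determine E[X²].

Using the identity E[X²] = Var(X) + (E[X])²:
E[X] = 1
Var(X) = \frac{4}{3}
E[X²] = \frac{4}{3} + (1)²
= \frac{7}{3}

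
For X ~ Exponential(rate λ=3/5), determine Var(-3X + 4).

For X ~ Exponential(rate λ=3/5):
Var(X) = \frac{25}{9}
Var(-3X + 4) = (-3)² × Var(X) = 9 × \frac{25}{9} = 25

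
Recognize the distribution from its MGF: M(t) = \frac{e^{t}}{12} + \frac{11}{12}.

The MGF M(t) = \frac{e^{t}}{12} + \frac{11}{12} is the standard form for the Bernoulli distribution.
Comparing with the known MGF formula identifies: Bernoulli(p=1/12)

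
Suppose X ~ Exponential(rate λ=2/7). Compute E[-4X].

For X ~ Exponential(rate λ=2/7):
E[X] = \frac{7}{2}
E[-4X] = -4 × E[X] + 0 = -14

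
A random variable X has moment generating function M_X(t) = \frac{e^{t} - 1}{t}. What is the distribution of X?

The MGF M(t) = \frac{e^{t} - 1}{t} is the standard form for the Uniform distribution.
Comparing with the known MGF formula identifies: Uniform(0, 1)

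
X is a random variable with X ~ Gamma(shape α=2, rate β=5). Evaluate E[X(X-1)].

E[X(X-1)] = E[X² - X] = E[X²] - E[X]
E[X] = \frac{2}{5}
E[X²] = Var(X) + (E[X])² = \frac{2}{25} + (\frac{2}{5})² = \frac{6}{25}
E[X(X-1)] = \frac{6}{25} - \frac{2}{5} = - \frac{4}{25}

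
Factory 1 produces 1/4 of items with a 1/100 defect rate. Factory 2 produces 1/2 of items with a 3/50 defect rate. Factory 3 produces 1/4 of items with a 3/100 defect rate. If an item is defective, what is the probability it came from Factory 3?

Using Bayes' theorem:
P(F1) = 1/4, P(D|F1) = 1/100
P(F2) = 1/2, P(D|F2) = 3/50
P(F3) = 1/4, P(D|F3) = 3/100
P(D) = P(D|F1)P(F1) + P(D|F2)P(F2) + P(D|F3)P(F3)
     = \frac{1}{25}
P(F3|D) = P(D|F3)P(F3) / P(D)
= \frac{3}{16}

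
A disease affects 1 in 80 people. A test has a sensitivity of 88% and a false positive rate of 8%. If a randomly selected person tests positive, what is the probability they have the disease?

Let D = the rare event, + = positive/flagged.
P(D) = 1/80
P(+|D) = 88/100 = 22/25
P(+|D') = 8/100 = 2/25
P(+) = P(+|D)P(D) + P(+|D')P(D')
     = \frac{22}{25} × \frac{1}{80} + \frac{2}{25} × \frac{79}{80}
     = \frac{9}{100}
P(D|+) = P(+|D)P(D)/P(+) = \frac{11}{90}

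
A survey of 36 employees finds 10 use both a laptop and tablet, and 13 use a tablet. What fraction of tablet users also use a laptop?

P(A ∩ B) = 10/36 = 5/18
P(B) = 13/36
P(A|B) = P(A ∩ B) / P(B) = (5/18) / (13/36) = 10/13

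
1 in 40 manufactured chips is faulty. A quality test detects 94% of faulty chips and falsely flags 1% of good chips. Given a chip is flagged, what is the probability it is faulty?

Let D = the rare event, + = positive/flagged.
P(D) = 1/40
P(+|D) = 94/100 = 47/50
P(+|D') = 1/100
P(+) = P(+|D)P(D) + P(+|D')P(D')
     = \frac{47}{50} × \frac{1}{40} + \frac{1}{100} × \frac{39}{40}
     = \frac{133}{4000}
P(D|+) = P(+|D)P(D)/P(+) = \frac{94}{133}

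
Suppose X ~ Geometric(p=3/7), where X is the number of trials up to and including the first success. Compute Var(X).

For X ~ Geometric(p=3/7), where X is the number of trials up to and including the first success:
Var(X) = \frac{28}{9}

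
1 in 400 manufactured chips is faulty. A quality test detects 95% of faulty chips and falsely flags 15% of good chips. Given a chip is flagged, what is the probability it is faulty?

Let D = the rare event, + = positive/flagged.
P(D) = 1/400
P(+|D) = 95/100 = 19/20
P(+|D') = 15/100 = 3/20
P(+) = P(+|D)P(D) + P(+|D')P(D')
     = \frac{19}{20} × \frac{1}{400} + \frac{3}{20} × \frac{399}{400}
     = \frac{19}{125}
P(D|+) = P(+|D)P(D)/P(+) = \frac{1}{64}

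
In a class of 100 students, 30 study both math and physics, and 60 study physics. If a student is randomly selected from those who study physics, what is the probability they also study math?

P(A ∩ B) = 30/100 = 3/10
P(B) = 60/100 = 3/5
P(A|B) = P(A ∩ B) / P(B) = (3/10) / (3/5) = 1/2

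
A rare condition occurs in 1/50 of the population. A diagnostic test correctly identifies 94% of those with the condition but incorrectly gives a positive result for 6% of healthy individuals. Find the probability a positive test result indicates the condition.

Let D = the rare event, + = positive/flagged.
P(D) = 1/50
P(+|D) = 94/100 = 47/50
P(+|D') = 6/100 = 3/50
P(+) = P(+|D)P(D) + P(+|D')P(D')
     = \frac{47}{50} × \frac{1}{50} + \frac{3}{50} × \frac{49}{50}
     = \frac{97}{1250}
P(D|+) = P(+|D)P(D)/P(+) = \frac{47}{194}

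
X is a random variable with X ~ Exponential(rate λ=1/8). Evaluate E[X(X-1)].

E[X(X-1)] = E[X² - X] = E[X²] - E[X]
E[X] = 8
E[X²] = Var(X) + (E[X])² = 64 + (8)² = 128
E[X(X-1)] = 128 - 8 = 120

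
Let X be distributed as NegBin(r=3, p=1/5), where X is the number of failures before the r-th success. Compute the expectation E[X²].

Using the identity E[X²] = Var(X) + (E[X])²:
E[X] = 12
Var(X) = 60
E[X²] = 60 + (12)²
= 204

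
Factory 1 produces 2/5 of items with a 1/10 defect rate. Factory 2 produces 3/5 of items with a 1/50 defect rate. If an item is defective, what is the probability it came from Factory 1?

Using Bayes' theorem:
P(F1) = 2/5, P(D|F1) = 1/10
P(F2) = 3/5, P(D|F2) = 1/50
P(D) = P(D|F1)P(F1) + P(D|F2)P(F2)
     = \frac{13}{250}
P(F1|D) = P(D|F1)P(F1) / P(D)
= \frac{10}{13}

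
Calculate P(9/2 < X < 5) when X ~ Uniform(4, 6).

P(9/2 < X < 5) = ∫_{9/2}^{5} f(x) dx
where f(x) = \frac{1}{2}
= \frac{1}{4}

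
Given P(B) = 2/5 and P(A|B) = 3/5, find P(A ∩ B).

By definition, P(A|B) = P(A ∩ B) / P(B)
So P(A ∩ B) = P(A|B) × P(B)
= 3/5 × 2/5
= 6/25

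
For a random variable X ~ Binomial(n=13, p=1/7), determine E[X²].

Using the identity E[X²] = Var(X) + (E[X])²:
E[X] = \frac{13}{7}
Var(X) = \frac{78}{49}
E[X²] = \frac{78}{49} + (\frac{13}{7})²
= \frac{247}{49}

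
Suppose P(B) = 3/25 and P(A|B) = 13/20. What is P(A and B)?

By definition, P(A|B) = P(A ∩ B) / P(B)
So P(A ∩ B) = P(A|B) × P(B)
= 13/20 × 3/25
= 39/500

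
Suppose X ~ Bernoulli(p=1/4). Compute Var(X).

For X ~ Bernoulli(p=1/4):
Var(X) = \frac{3}{16}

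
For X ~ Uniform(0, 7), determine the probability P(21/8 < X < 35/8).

P(21/8 < X < 35/8) = ∫_{21/8}^{35/8} f(x) dx
where f(x) = \frac{1}{7}
= \frac{1}{4}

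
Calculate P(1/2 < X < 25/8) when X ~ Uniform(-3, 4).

P(1/2 < X < 25/8) = ∫_{1/2}^{25/8} f(x) dx
where f(x) = \frac{1}{7}
= \frac{3}{8}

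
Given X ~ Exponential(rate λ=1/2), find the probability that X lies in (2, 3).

P(2 < X < 3) = ∫_{2}^{3} f(x) dx
where f(x) = \frac{e^{- \frac{x}{2}}}{2}
= - \frac{1}{e^{\frac{3}{2}}} + e^{-1}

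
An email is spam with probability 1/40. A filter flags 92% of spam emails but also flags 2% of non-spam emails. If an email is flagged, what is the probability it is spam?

Let D = the rare event, + = positive/flagged.
P(D) = 1/40
P(+|D) = 92/100 = 23/25
P(+|D') = 2/100 = 1/50
P(+) = P(+|D)P(D) + P(+|D')P(D')
     = \frac{23}{25} × \frac{1}{40} + \frac{1}{50} × \frac{39}{40}
     = \frac{17}{400}
P(D|+) = P(+|D)P(D)/P(+) = \frac{46}{85}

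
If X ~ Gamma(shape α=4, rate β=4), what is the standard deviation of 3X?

For X ~ Gamma(shape α=4, rate β=4):
Var(X) = \frac{1}{4}
SD(X) = √(Var(X)) = √(\frac{1}{4}) = \frac{1}{2}
SD(3X) = |3| × SD(X) = 3 × \frac{1}{2} = \frac{3}{2}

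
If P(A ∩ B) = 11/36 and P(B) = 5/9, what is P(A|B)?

P(A|B) = P(A ∩ B) / P(B)
= (11/36) / (5/9)
= 11/20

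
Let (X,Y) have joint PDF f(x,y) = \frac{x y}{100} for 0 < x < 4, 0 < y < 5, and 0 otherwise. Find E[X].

f_X(x) = ∫_0^5 \frac{x y}{100} dy = \frac{x}{8}
E[X] = ∫_0^4 x × (\frac{x}{8}) dx = \frac{8}{3}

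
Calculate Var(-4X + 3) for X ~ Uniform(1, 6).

For X ~ Uniform(1, 6):
Var(X) = \frac{25}{12}
Var(-4X + 3) = (-4)² × Var(X) = 16 × \frac{25}{12} = \frac{100}{3}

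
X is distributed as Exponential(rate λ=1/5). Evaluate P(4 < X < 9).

P(4 < X < 9) = ∫_{4}^{9} f(x) dx
where f(x) = \frac{e^{- \frac{x}{5}}}{5}
= - \frac{1 - e}{e^{\frac{9}{5}}}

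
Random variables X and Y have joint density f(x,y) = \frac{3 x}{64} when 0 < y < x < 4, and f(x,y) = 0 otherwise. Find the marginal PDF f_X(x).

f_X(x) = ∫_0^x \frac{3 x}{64} dy = \frac{3 x^{2}}{64}
for 0 < x < 4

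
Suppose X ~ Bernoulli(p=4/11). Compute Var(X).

For X ~ Bernoulli(p=4/11):
Var(X) = \frac{28}{121}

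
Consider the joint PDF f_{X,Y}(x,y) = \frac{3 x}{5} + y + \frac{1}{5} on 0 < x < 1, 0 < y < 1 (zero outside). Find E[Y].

E[Y] = ∫_0^1 ∫_0^1 y × f(x,y) dx dy
= \frac{7}{12}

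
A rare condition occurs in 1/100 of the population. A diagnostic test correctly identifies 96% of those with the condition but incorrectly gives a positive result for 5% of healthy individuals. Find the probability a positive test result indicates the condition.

Let D = the rare event, + = positive/flagged.
P(D) = 1/100
P(+|D) = 96/100 = 24/25
P(+|D') = 5/100 = 1/20
P(+) = P(+|D)P(D) + P(+|D')P(D')
     = \frac{24}{25} × \frac{1}{100} + \frac{1}{20} × \frac{99}{100}
     = \frac{591}{10000}
P(D|+) = P(+|D)P(D)/P(+) = \frac{32}{197}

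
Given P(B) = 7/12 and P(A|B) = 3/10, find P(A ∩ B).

By definition, P(A|B) = P(A ∩ B) / P(B)
So P(A ∩ B) = P(A|B) × P(B)
= 3/10 × 7/12
= 7/40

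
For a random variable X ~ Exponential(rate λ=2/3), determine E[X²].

Using the identity E[X²] = Var(X) + (E[X])²:
E[X] = \frac{3}{2}
Var(X) = \frac{9}{4}
E[X²] = \frac{9}{4} + (\frac{3}{2})²
= \frac{9}{2}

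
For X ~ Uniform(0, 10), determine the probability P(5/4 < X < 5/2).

P(5/4 < X < 5/2) = ∫_{5/4}^{5/2} f(x) dx
where f(x) = \frac{1}{10}
= \frac{1}{8}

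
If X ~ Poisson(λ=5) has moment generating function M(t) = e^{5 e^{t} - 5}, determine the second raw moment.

To find E[X^2], compute M^(2)(0):
M^(1)(t) = 5 e^{t} e^{5 e^{t} - 5}
M^(2)(t) = 25 e^{2 t} e^{5 e^{t} - 5} + 5 e^{t} e^{5 e^{t} - 5}
M^(2)(0) = 30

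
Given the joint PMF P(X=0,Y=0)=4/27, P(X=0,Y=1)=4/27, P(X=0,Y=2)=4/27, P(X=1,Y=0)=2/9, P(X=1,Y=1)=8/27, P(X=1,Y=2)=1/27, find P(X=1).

P(X=1) = P(X=1,Y=0) + P(X=1,Y=1) + P(X=1,Y=2)
= 2/9 + 8/27 + 1/27
= 5/9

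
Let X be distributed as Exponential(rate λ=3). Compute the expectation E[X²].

Using the identity E[X²] = Var(X) + (E[X])²:
E[X] = \frac{1}{3}
Var(X) = \frac{1}{9}
E[X²] = \frac{1}{9} + (\frac{1}{3})²
= \frac{2}{9}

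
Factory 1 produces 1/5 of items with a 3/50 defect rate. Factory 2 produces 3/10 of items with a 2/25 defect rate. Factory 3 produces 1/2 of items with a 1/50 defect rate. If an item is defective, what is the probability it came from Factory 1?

Using Bayes' theorem:
P(F1) = 1/5, P(D|F1) = 3/50
P(F2) = 3/10, P(D|F2) = 2/25
P(F3) = 1/2, P(D|F3) = 1/50
P(D) = P(D|F1)P(F1) + P(D|F2)P(F2) + P(D|F3)P(F3)
     = \frac{23}{500}
P(F1|D) = P(D|F1)P(F1) / P(D)
= \frac{6}{23}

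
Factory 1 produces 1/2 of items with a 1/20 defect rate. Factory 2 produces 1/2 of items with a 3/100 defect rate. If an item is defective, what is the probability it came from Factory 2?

Using Bayes' theorem:
P(F1) = 1/2, P(D|F1) = 1/20
P(F2) = 1/2, P(D|F2) = 3/100
P(D) = P(D|F1)P(F1) + P(D|F2)P(F2)
     = \frac{1}{25}
P(F2|D) = P(D|F2)P(F2) / P(D)
= \frac{3}{8}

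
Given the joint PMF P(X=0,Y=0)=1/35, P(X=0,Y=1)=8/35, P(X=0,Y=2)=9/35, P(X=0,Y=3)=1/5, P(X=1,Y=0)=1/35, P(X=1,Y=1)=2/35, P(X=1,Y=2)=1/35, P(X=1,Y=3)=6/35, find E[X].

First find marginal of X:
P(X=0) = 5/7
P(X=1) = 2/7
E[X] = 0 × 5/7 + 1 × 2/7 = 2/7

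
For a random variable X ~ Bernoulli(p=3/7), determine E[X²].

Using the identity E[X²] = Var(X) + (E[X])²:
E[X] = \frac{3}{7}
Var(X) = \frac{12}{49}
E[X²] = \frac{12}{49} + (\frac{3}{7})²
= \frac{3}{7}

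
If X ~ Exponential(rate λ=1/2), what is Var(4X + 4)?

For X ~ Exponential(rate λ=1/2):
Var(X) = 4
Var(4X + 4) = (4)² × Var(X) = 16 × 4 = 64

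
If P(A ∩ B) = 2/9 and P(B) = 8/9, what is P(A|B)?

P(A|B) = P(A ∩ B) / P(B)
= (2/9) / (8/9)
= 1/4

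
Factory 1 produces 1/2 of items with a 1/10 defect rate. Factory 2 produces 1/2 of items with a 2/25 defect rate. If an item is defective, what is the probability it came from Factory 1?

Using Bayes' theorem:
P(F1) = 1/2, P(D|F1) = 1/10
P(F2) = 1/2, P(D|F2) = 2/25
P(D) = P(D|F1)P(F1) + P(D|F2)P(F2)
     = \frac{9}{100}
P(F1|D) = P(D|F1)P(F1) / P(D)
= \frac{5}{9}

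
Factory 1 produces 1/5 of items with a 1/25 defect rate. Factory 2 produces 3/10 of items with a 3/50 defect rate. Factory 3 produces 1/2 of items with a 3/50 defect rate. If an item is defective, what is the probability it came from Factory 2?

Using Bayes' theorem:
P(F1) = 1/5, P(D|F1) = 1/25
P(F2) = 3/10, P(D|F2) = 3/50
P(F3) = 1/2, P(D|F3) = 3/50
P(D) = P(D|F1)P(F1) + P(D|F2)P(F2) + P(D|F3)P(F3)
     = \frac{7}{125}
P(F2|D) = P(D|F2)P(F2) / P(D)
= \frac{9}{28}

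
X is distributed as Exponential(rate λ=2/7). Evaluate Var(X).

For X ~ Exponential(rate λ=2/7):
Var(X) = \frac{49}{4}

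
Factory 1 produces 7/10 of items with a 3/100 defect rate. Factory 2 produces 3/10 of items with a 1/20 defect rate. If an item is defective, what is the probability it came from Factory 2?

Using Bayes' theorem:
P(F1) = 7/10, P(D|F1) = 3/100
P(F2) = 3/10, P(D|F2) = 1/20
P(D) = P(D|F1)P(F1) + P(D|F2)P(F2)
     = \frac{9}{250}
P(F2|D) = P(D|F2)P(F2) / P(D)
= \frac{5}{12}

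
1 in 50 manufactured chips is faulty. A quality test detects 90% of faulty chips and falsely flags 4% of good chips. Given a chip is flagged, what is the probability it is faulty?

Let D = the rare event, + = positive/flagged.
P(D) = 1/50
P(+|D) = 90/100 = 9/10
P(+|D') = 4/100 = 1/25
P(+) = P(+|D)P(D) + P(+|D')P(D')
     = \frac{9}{10} × \frac{1}{50} + \frac{1}{25} × \frac{49}{50}
     = \frac{143}{2500}
P(D|+) = P(+|D)P(D)/P(+) = \frac{45}{143}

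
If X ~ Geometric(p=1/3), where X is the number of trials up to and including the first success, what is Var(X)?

For X ~ Geometric(p=1/3), where X is the number of trials up to and including the first success:
Var(X) = 6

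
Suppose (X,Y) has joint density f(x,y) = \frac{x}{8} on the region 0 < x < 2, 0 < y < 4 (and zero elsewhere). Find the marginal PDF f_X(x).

f_X(x) = ∫_0^4 f(x,y) dy
= ∫_0^4 \frac{x}{8} dy
= \frac{x}{2} for 0 < x < 2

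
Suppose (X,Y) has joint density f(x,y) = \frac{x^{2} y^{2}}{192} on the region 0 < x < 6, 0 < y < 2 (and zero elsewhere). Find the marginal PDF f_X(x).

f_X(x) = ∫_0^2 f(x,y) dy
= ∫_0^2 \frac{x^{2} y^{2}}{192} dy
= \frac{x^{2}}{72} for 0 < x < 6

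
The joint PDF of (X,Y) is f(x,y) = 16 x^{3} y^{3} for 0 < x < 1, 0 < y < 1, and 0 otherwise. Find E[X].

E[X] = ∫_0^1 ∫_0^1 x × f(x,y) dy dx
= ∫_0^1 ∫_0^1 x × (16 x^{3} y^{3}) dy dx
= \frac{4}{5}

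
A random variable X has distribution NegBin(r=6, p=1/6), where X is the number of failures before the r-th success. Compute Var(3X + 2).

For X ~ NegBin(r=6, p=1/6), where X is the number of failures before the r-th success:
Var(X) = 180
Var(3X + 2) = (3)² × Var(X) = 9 × 180 = 1620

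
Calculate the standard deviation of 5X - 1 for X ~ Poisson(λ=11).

For X ~ Poisson(λ=11):
Var(X) = 11
SD(X) = √(Var(X)) = √(11) = \sqrt{11}
SD(5X - 1) = |5| × SD(X) = 5 × \sqrt{11} = 5 \sqrt{11}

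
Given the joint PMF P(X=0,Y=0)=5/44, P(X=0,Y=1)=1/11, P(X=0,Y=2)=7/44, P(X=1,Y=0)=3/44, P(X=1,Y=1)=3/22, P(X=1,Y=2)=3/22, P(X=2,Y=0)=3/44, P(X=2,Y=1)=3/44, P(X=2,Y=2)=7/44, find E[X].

First find marginal of X:
P(X=0) = 4/11
P(X=1) = 15/44
P(X=2) = 13/44
E[X] = 0 × 4/11 + 1 × 15/44 + 2 × 13/44 = 41/44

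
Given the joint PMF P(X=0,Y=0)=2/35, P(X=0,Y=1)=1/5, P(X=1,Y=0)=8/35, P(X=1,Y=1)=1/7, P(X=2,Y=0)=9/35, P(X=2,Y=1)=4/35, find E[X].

First find marginal of X:
P(X=0) = 9/35
P(X=1) = 13/35
P(X=2) = 13/35
E[X] = 0 × 9/35 + 1 × 13/35 + 2 × 13/35 = 39/35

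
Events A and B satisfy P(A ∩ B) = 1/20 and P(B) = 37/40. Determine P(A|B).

P(A|B) = P(A ∩ B) / P(B)
= (1/20) / (37/40)
= 2/37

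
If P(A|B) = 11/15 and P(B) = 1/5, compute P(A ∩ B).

By definition, P(A|B) = P(A ∩ B) / P(B)
So P(A ∩ B) = P(A|B) × P(B)
= 11/15 × 1/5
= 11/75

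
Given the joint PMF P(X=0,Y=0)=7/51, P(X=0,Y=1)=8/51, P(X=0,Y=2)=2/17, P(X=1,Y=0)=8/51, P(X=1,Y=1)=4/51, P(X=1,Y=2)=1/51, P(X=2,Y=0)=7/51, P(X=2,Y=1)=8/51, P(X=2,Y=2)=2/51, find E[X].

First find marginal of X:
P(X=0) = 7/17
P(X=1) = 13/51
P(X=2) = 1/3
E[X] = 0 × 7/17 + 1 × 13/51 + 2 × 1/3 = 47/51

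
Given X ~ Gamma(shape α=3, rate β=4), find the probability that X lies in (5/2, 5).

P(5/2 < X < 5) = ∫_{5/2}^{5} f(x) dx
where f(x) = 32 x^{2} e^{- 4 x}
= \frac{-221 + 61 e^{10}}{e^{20}}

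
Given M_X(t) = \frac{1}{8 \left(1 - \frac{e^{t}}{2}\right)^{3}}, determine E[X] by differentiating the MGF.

To find E[X], compute M^(1)(0):
M^(1)(t) = \frac{3 e^{t}}{16 \left(1 - \frac{e^{t}}{2}\right)^{4}}
M^(1)(0) = 3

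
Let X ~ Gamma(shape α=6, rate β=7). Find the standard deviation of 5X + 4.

For X ~ Gamma(shape α=6, rate β=7):
Var(X) = \frac{6}{49}
SD(X) = √(Var(X)) = √(\frac{6}{49}) = \frac{\sqrt{6}}{7}
SD(5X + 4) = |5| × SD(X) = 5 × \frac{\sqrt{6}}{7} = \frac{5 \sqrt{6}}{7}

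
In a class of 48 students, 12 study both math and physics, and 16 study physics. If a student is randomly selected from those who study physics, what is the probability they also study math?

P(A ∩ B) = 12/48 = 1/4
P(B) = 16/48 = 1/3
P(A|B) = P(A ∩ B) / P(B) = (1/4) / (1/3) = 3/4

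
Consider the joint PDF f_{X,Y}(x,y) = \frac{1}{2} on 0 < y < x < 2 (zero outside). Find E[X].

f_X(x) = ∫_0^x \frac{1}{2} dy = \frac{x}{2}
E[X] = ∫_0^2 x × (\frac{x}{2}) dx = \frac{4}{3}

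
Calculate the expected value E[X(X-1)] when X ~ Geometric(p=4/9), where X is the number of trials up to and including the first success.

E[X(X-1)] = E[X² - X] = E[X²] - E[X]
E[X] = \frac{9}{4}
E[X²] = Var(X) + (E[X])² = \frac{45}{16} + (\frac{9}{4})² = \frac{63}{8}
E[X(X-1)] = \frac{63}{8} - \frac{9}{4} = \frac{45}{8}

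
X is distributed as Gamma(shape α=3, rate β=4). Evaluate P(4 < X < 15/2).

P(4 < X < 15/2) = ∫_{4}^{15/2} f(x) dx
where f(x) = 32 x^{2} e^{- 4 x}
= \frac{-481 + 145 e^{14}}{e^{30}}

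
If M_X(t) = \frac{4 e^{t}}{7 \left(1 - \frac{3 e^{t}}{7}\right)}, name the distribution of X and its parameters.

The MGF M(t) = \frac{4 e^{t}}{7 \left(1 - \frac{3 e^{t}}{7}\right)} is the standard form for the Geometric distribution.
Comparing with the known MGF formula identifies: Geometric(p=4/7), X = trial number of first success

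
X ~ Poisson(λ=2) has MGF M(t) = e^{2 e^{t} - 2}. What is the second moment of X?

To find E[X^2], compute M^(2)(0):
M^(1)(t) = 2 e^{t} e^{2 e^{t} - 2}
M^(2)(t) = 4 e^{2 t} e^{2 e^{t} - 2} + 2 e^{t} e^{2 e^{t} - 2}
M^(2)(0) = 6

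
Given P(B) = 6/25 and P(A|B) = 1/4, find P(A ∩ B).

By definition, P(A|B) = P(A ∩ B) / P(B)
So P(A ∩ B) = P(A|B) × P(B)
= 1/4 × 6/25
= 3/50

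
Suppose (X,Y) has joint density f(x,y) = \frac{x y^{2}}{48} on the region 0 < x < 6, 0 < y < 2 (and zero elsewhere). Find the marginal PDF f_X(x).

f_X(x) = ∫_0^2 f(x,y) dy
= ∫_0^2 \frac{x y^{2}}{48} dy
= \frac{x}{18} for 0 < x < 6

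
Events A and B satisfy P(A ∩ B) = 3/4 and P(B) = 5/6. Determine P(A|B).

P(A|B) = P(A ∩ B) / P(B)
= (3/4) / (5/6)
= 9/10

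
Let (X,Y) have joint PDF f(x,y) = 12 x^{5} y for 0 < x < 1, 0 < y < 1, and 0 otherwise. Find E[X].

E[X] = ∫_0^1 ∫_0^1 x × f(x,y) dy dx
= ∫_0^1 ∫_0^1 x × (12 x^{5} y) dy dx
= \frac{6}{7}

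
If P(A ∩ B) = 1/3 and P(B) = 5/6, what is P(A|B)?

P(A|B) = P(A ∩ B) / P(B)
= (1/3) / (5/6)
= 2/5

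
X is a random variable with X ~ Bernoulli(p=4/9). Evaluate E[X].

For X ~ Bernoulli(p=4/9), the expected value is:
E[X] = \frac{4}{9}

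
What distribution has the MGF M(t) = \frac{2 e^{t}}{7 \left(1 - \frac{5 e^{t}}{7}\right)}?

The MGF M(t) = \frac{2 e^{t}}{7 \left(1 - \frac{5 e^{t}}{7}\right)} is the standard form for the Geometric distribution.
Comparing with the known MGF formula identifies: Geometric(p=2/7), X = trial number of first success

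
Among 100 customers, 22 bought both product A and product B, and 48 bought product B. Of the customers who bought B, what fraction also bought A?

P(A ∩ B) = 22/100 = 11/50
P(B) = 48/100 = 12/25
P(A|B) = P(A ∩ B) / P(B) = (11/50) / (12/25) = 11/24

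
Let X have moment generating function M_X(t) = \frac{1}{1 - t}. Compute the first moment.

To find E[X], compute M^(1)(0):
M^(1)(t) = \frac{1}{\left(1 - t\right)^{2}}
M^(1)(0) = 1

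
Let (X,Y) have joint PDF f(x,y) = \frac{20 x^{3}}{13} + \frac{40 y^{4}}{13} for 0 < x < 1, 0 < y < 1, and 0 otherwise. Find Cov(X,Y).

E[XY] = ∫∫ xy × f(x,y) dx dy = \frac{16}{39}
E[X] = \frac{8}{13}
E[Y] = \frac{55}{78}
Cov(X,Y) = E[XY] - E[X]E[Y] = - \frac{4}{169}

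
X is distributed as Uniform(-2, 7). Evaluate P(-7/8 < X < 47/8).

P(-7/8 < X < 47/8) = ∫_{-7/8}^{47/8} f(x) dx
where f(x) = \frac{1}{9}
= \frac{3}{4}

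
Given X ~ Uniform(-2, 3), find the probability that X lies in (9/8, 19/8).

P(9/8 < X < 19/8) = ∫_{9/8}^{19/8} f(x) dx
where f(x) = \frac{1}{5}
= \frac{1}{4}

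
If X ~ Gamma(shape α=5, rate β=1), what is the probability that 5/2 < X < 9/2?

P(5/2 < X < 9/2) = ∫_{5/2}^{9/2} f(x) dx
where f(x) = \frac{x^{4} e^{- x}}{24}
= \frac{-18393 + 4169 e^{2}}{384 e^{\frac{9}{2}}}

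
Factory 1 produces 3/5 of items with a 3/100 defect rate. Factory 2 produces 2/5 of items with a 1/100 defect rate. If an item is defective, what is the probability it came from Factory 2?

Using Bayes' theorem:
P(F1) = 3/5, P(D|F1) = 3/100
P(F2) = 2/5, P(D|F2) = 1/100
P(D) = P(D|F1)P(F1) + P(D|F2)P(F2)
     = \frac{11}{500}
P(F2|D) = P(D|F2)P(F2) / P(D)
= \frac{2}{11}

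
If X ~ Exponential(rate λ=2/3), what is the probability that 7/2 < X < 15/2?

P(7/2 < X < 15/2) = ∫_{7/2}^{15/2} f(x) dx
where f(x) = \frac{2 e^{- \frac{2 x}{3}}}{3}
= - \frac{1}{e^{5}} + e^{- \frac{7}{3}}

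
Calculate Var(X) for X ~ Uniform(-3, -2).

For X ~ Uniform(-3, -2):
Var(X) = \frac{1}{12}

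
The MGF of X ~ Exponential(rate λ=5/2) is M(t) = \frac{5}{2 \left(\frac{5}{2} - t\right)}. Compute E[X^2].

To find E[X^2], compute M^(2)(0):
M^(1)(t) = \frac{5}{2 \left(\frac{5}{2} - t\right)^{2}}
M^(2)(t) = \frac{5}{\left(\frac{5}{2} - t\right)^{3}}
M^(2)(0) = \frac{8}{25}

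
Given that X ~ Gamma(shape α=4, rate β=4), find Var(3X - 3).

For X ~ Gamma(shape α=4, rate β=4):
Var(X) = \frac{1}{4}
Var(3X - 3) = (3)² × Var(X) = 9 × \frac{1}{4} = \frac{9}{4}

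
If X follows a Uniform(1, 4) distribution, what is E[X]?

For X ~ Uniform(1, 4), the expected value is:
E[X] = \frac{5}{2}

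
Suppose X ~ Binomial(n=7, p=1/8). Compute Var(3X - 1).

For X ~ Binomial(n=7, p=1/8):
Var(X) = \frac{49}{64}
Var(3X - 1) = (3)² × Var(X) = 9 × \frac{49}{64} = \frac{441}{64}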